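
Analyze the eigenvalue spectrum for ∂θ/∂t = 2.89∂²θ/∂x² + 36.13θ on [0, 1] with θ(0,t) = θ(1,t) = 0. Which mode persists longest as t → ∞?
Eigenvalues: λₙ = 2.89n²π²/1² - 36.13.
First three modes:
  n=1: λ₁ = 2.89π² - 36.13 ≈ -7.607
  n=2: λ₂ = 11.56π² - 36.13 ≈ 77.963
  n=3: λ₃ = 26.01π² - 36.13 ≈ 220.578
Since 2.89π² ≈ 28.523 < 36.13, λ₁ < 0.
The n=1 mode grows fastest (−λₙ is largest for n=1) → dominates.
Asymptotic: θ ~ c₁ sin(πx/1) e^{7.607t} (exponential growth at rate −λ₁ ≈ 7.607).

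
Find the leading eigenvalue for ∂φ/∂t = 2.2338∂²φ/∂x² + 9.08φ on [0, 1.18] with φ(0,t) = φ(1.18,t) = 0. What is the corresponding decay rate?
Eigenvalues: λₙ = 2.2338n²π²/1.18² - 9.08.
First three modes:
  n=1: λ₁ = 2.2338π²/1.18² - 9.08 ≈ 6.754
  n=2: λ₂ = 8.9352π²/1.18² - 9.08 ≈ 54.254
  n=3: λ₃ = 20.1042π²/1.18² - 9.08 ≈ 133.423
Since 2.2338π²/1.18² ≈ 15.834 > 9.08, all λₙ > 0.
The n=1 mode decays slowest → dominates as t → ∞.
Asymptotic: φ ~ c₁ sin(πx/1.18) e^{-λ₁t} with decay rate λ₁ ≈ 6.754.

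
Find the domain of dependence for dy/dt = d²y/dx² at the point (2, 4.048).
The entire real line. The heat equation has infinite propagation speed: any initial disturbance instantly affects all points (though exponentially small far away).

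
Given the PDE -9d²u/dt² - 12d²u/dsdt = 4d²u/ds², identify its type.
Rewriting in standard form: -4d²u/ds² - 12d²u/dsdt - 9d²u/dt² = 0. The second-order coefficients are A = -4, B = -12, C = -9. Since B² - 4AC = 0 = 0, this is a parabolic PDE.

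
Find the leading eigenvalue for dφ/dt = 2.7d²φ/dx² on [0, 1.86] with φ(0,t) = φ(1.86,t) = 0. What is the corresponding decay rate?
Eigenvalues: λₙ = 2.7n²π²/1.86².
First three modes:
  n=1: λ₁ = 2.7π²/1.86² ≈ 7.703
  n=2: λ₂ = 10.8π²/1.86² ≈ 30.81 (4× faster decay)
  n=3: λ₃ = 24.3π²/1.86² ≈ 69.323 (9× faster decay)
As t → ∞, higher modes decay exponentially faster. The n=1 mode dominates: φ ~ c₁ sin(πx/1.86) e^{-λ₁t}.
Decay rate: λ₁ = 2.7π²/1.86² ≈ 7.703.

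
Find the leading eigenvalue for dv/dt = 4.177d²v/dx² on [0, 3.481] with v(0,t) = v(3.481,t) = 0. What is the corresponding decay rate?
Eigenvalues: λₙ = 4.177n²π²/3.481².
First three modes:
  n=1: λ₁ = 4.177π²/3.481² ≈ 3.402
  n=2: λ₂ = 16.708π²/3.481² ≈ 13.609 (4× faster decay)
  n=3: λ₃ = 37.593π²/3.481² ≈ 30.62 (9× faster decay)
As t → ∞, higher modes decay exponentially faster. The n=1 mode dominates: v ~ c₁ sin(πx/3.481) e^{-λ₁t}.
Decay rate: λ₁ = 4.177π²/3.481² ≈ 3.402.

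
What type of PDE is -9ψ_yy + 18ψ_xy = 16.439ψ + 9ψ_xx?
Rewriting in standard form: -9ψ_xx + 18ψ_xy - 9ψ_yy - 16.439ψ = 0. With A = -9, B = 18, C = -9, the discriminant is 0. This is a parabolic PDE.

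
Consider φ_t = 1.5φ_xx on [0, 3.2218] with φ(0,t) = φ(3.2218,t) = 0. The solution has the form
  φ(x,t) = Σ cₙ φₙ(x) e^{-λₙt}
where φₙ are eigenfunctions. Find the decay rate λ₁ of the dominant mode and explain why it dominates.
Eigenvalues: λₙ = 1.5n²π²/3.2218².
First three modes:
  n=1: λ₁ = 1.5π²/3.2218² ≈ 1.426
  n=2: λ₂ = 6π²/3.2218² ≈ 5.705 (4× faster decay)
  n=3: λ₃ = 13.5π²/3.2218² ≈ 12.836 (9× faster decay)
As t → ∞, higher modes decay exponentially faster. The n=1 mode dominates: φ ~ c₁ sin(πx/3.2218) e^{-λ₁t}.
Decay rate: λ₁ = 1.5π²/3.2218² ≈ 1.426.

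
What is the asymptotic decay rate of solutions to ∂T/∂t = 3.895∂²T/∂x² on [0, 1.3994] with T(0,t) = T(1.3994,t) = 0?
Eigenvalues: λₙ = 3.895n²π²/1.3994².
First three modes:
  n=1: λ₁ = 3.895π²/1.3994² ≈ 19.63
  n=2: λ₂ = 15.58π²/1.3994² ≈ 78.521 (4× faster decay)
  n=3: λ₃ = 35.055π²/1.3994² ≈ 176.671 (9× faster decay)
As t → ∞, higher modes decay exponentially faster. The n=1 mode dominates: T ~ c₁ sin(πx/1.3994) e^{-λ₁t}.
Decay rate: λ₁ = 3.895π²/1.3994² ≈ 19.63.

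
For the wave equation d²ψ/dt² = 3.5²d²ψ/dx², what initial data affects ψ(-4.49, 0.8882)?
Domain of dependence: [-7.5987, -1.3813]. Signals travel at speed 3.5, so data within |x - -4.49| ≤ 3.5·0.8882 = 3.1087 can reach the point.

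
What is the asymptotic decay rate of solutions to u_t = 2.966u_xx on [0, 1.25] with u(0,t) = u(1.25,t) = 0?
Eigenvalues: λₙ = 2.966n²π²/1.25².
First three modes:
  n=1: λ₁ = 2.966π²/1.25² ≈ 18.735
  n=2: λ₂ = 11.864π²/1.25² ≈ 74.94 (4× faster decay)
  n=3: λ₃ = 26.694π²/1.25² ≈ 168.614 (9× faster decay)
As t → ∞, higher modes decay exponentially faster. The n=1 mode dominates: u ~ c₁ sin(πx/1.25) e^{-λ₁t}.
Decay rate: λ₁ = 2.966π²/1.25² ≈ 18.735.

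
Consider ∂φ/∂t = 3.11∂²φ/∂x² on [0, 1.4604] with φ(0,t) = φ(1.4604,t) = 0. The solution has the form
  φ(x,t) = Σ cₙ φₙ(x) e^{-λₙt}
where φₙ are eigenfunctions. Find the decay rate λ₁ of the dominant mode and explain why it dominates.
Eigenvalues: λₙ = 3.11n²π²/1.4604².
First three modes:
  n=1: λ₁ = 3.11π²/1.4604² ≈ 14.392
  n=2: λ₂ = 12.44π²/1.4604² ≈ 57.567 (4× faster decay)
  n=3: λ₃ = 27.99π²/1.4604² ≈ 129.527 (9× faster decay)
As t → ∞, higher modes decay exponentially faster. The n=1 mode dominates: φ ~ c₁ sin(πx/1.4604) e^{-λ₁t}.
Decay rate: λ₁ = 3.11π²/1.4604² ≈ 14.392.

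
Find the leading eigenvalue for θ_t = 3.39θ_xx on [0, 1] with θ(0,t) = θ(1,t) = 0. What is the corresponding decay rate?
Eigenvalues: λₙ = 3.39n²π².
First three modes:
  n=1: λ₁ = 3.39π² ≈ 33.458
  n=2: λ₂ = 13.56π² ≈ 133.832 (4× faster decay)
  n=3: λ₃ = 30.51π² ≈ 301.122 (9× faster decay)
As t → ∞, higher modes decay exponentially faster. The n=1 mode dominates: θ ~ c₁ sin(πx) e^{-λ₁t}.
Decay rate: λ₁ = 3.39π² ≈ 33.458.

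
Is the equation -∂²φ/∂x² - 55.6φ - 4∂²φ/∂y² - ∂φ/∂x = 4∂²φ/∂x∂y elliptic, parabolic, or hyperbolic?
Rewriting in standard form: -∂²φ/∂x² - 4∂²φ/∂x∂y - 4∂²φ/∂y² - ∂φ/∂x - 55.6φ = 0. Computing B² - 4AC with A = -1, B = -4, C = -4: discriminant = 0 (zero). Answer: parabolic.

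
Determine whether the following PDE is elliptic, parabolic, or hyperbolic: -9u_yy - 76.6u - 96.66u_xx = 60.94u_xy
Rewriting in standard form: -96.66u_xx - 60.94u_xy - 9u_yy - 76.6u = 0. Coefficients: A = -96.66, B = -60.94, C = -9. B² - 4AC = 233.9236, which is positive, so the equation is hyperbolic.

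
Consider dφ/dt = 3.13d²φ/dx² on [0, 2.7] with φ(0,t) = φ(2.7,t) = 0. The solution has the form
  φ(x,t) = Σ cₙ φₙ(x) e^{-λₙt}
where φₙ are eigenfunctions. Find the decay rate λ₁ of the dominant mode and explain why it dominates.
Eigenvalues: λₙ = 3.13n²π²/2.7².
First three modes:
  n=1: λ₁ = 3.13π²/2.7² ≈ 4.238
  n=2: λ₂ = 12.52π²/2.7² ≈ 16.95 (4× faster decay)
  n=3: λ₃ = 28.17π²/2.7² ≈ 38.138 (9× faster decay)
As t → ∞, higher modes decay exponentially faster. The n=1 mode dominates: φ ~ c₁ sin(πx/2.7) e^{-λ₁t}.
Decay rate: λ₁ = 3.13π²/2.7² ≈ 4.238.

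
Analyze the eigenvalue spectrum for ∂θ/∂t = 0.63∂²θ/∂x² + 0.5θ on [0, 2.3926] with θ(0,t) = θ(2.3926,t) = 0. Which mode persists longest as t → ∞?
Eigenvalues: λₙ = 0.63n²π²/2.3926² - 0.5.
First three modes:
  n=1: λ₁ = 0.63π²/2.3926² - 0.5 ≈ 0.586
  n=2: λ₂ = 2.52π²/2.3926² - 0.5 ≈ 3.845
  n=3: λ₃ = 5.67π²/2.3926² - 0.5 ≈ 9.276
Since 0.63π²/2.3926² ≈ 1.086 > 0.5, all λₙ > 0.
The n=1 mode decays slowest → dominates as t → ∞.
Asymptotic: θ ~ c₁ sin(πx/2.3926) e^{-λ₁t} with decay rate λ₁ ≈ 0.586.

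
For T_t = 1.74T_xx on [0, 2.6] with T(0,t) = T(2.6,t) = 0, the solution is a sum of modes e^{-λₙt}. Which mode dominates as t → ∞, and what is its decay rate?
Eigenvalues: λₙ = 1.74n²π²/2.6².
First three modes:
  n=1: λ₁ = 1.74π²/2.6² ≈ 2.54
  n=2: λ₂ = 6.96π²/2.6² ≈ 10.162 (4× faster decay)
  n=3: λ₃ = 15.66π²/2.6² ≈ 22.864 (9× faster decay)
As t → ∞, higher modes decay exponentially faster. The n=1 mode dominates: T ~ c₁ sin(πx/2.6) e^{-λ₁t}.
Decay rate: λ₁ = 1.74π²/2.6² ≈ 2.54.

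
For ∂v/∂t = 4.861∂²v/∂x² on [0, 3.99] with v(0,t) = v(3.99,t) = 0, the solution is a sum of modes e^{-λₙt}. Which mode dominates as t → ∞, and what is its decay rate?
Eigenvalues: λₙ = 4.861n²π²/3.99².
First three modes:
  n=1: λ₁ = 4.861π²/3.99² ≈ 3.014
  n=2: λ₂ = 19.444π²/3.99² ≈ 12.054 (4× faster decay)
  n=3: λ₃ = 43.749π²/3.99² ≈ 27.122 (9× faster decay)
As t → ∞, higher modes decay exponentially faster. The n=1 mode dominates: v ~ c₁ sin(πx/3.99) e^{-λ₁t}.
Decay rate: λ₁ = 4.861π²/3.99² ≈ 3.014.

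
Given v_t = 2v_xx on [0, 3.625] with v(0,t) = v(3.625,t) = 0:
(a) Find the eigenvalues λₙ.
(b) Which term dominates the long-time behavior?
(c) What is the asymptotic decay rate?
Eigenvalues: λₙ = 2n²π²/3.625².
First three modes:
  n=1: λ₁ = 2π²/3.625² ≈ 1.502
  n=2: λ₂ = 8π²/3.625² ≈ 6.009 (4× faster decay)
  n=3: λ₃ = 18π²/3.625² ≈ 13.519 (9× faster decay)
As t → ∞, higher modes decay exponentially faster. The n=1 mode dominates: v ~ c₁ sin(πx/3.625) e^{-λ₁t}.
Decay rate: λ₁ = 2π²/3.625² ≈ 1.502.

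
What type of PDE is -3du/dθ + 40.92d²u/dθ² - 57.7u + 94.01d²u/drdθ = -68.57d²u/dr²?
Rewriting in standard form: 68.57d²u/dr² + 94.01d²u/drdθ + 40.92d²u/dθ² - 3du/dθ - 57.7u = 0. With A = 68.57, B = 94.01, C = 40.92, the discriminant is -2385.6575. This is an elliptic PDE.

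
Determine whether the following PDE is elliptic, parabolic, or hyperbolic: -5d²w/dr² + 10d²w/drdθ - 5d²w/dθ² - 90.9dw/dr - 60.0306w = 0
Coefficients: A = -5, B = 10, C = -5. B² - 4AC = 0, which is zero, so the equation is parabolic.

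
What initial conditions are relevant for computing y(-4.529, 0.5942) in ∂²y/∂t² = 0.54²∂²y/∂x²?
Domain of dependence: [-4.849868, -4.208132]. Signals travel at speed 0.54, so data within |x - -4.529| ≤ 0.54·0.5942 = 0.320868 can reach the point.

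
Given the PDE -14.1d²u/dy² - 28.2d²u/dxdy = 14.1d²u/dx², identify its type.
Rewriting in standard form: -14.1d²u/dx² - 28.2d²u/dxdy - 14.1d²u/dy² = 0. The second-order coefficients are A = -14.1, B = -28.2, C = -14.1. Since B² - 4AC = 0 = 0, this is a parabolic PDE.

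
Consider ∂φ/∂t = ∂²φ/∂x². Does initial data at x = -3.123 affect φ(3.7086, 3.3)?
Yes, for any finite x. The heat equation has infinite propagation speed, so all initial data affects all points at any t > 0.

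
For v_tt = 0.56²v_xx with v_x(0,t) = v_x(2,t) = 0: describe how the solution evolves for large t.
v oscillates about a mean that drifts linearly in t (generically unbounded; no decay). There is no damping, so the nonconstant modes persist as standing waves (energy conserved, no decay). But with Neumann conditions at both ends the constant mode has eigenvalue 0: the spatial mean M(t) of v satisfies M'' = 0, so M(t) = M(0) + M'(0)·t. Unless the initial velocity has zero mean (∫v_t(x,0)dx = 0), the solution grows linearly in t (unbounded, though not exponentially); if it does have zero mean, the solution stays bounded and simply oscillates.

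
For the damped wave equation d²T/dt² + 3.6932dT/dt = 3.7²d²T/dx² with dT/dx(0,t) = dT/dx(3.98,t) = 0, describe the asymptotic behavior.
T → constant (steady state). Damping (γ=3.6932) dissipates the nonconstant modes; with Neumann BCs the spatial average obeys M''+γM'=0 and tends to a finite limit.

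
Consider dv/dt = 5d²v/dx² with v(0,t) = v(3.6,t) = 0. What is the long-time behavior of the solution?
As t → ∞, v → 0. Heat diffuses out through both boundaries.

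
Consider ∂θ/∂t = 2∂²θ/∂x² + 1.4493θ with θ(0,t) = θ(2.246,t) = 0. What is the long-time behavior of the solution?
As t → ∞, θ → 0. Diffusion dominates reaction (r=1.4493 < κπ²/L²≈3.91); solution decays.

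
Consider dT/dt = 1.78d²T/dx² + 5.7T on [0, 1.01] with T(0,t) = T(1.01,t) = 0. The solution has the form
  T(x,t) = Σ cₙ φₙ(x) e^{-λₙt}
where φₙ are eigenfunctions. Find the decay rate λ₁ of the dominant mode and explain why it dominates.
Eigenvalues: λₙ = 1.78n²π²/1.01² - 5.7.
First three modes:
  n=1: λ₁ = 1.78π²/1.01² - 5.7 ≈ 11.522
  n=2: λ₂ = 7.12π²/1.01² - 5.7 ≈ 63.187
  n=3: λ₃ = 16.02π²/1.01² - 5.7 ≈ 149.296
Since 1.78π²/1.01² ≈ 17.222 > 5.7, all λₙ > 0.
The n=1 mode decays slowest → dominates as t → ∞.
Asymptotic: T ~ c₁ sin(πx/1.01) e^{-λ₁t} with decay rate λ₁ ≈ 11.522.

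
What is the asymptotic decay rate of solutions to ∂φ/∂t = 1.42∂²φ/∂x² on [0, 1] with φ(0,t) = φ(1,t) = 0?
Eigenvalues: λₙ = 1.42n²π².
First three modes:
  n=1: λ₁ = 1.42π² ≈ 14.015
  n=2: λ₂ = 5.68π² ≈ 56.059 (4× faster decay)
  n=3: λ₃ = 12.78π² ≈ 126.134 (9× faster decay)
As t → ∞, higher modes decay exponentially faster. The n=1 mode dominates: φ ~ c₁ sin(πx) e^{-λ₁t}.
Decay rate: λ₁ = 1.42π² ≈ 14.015.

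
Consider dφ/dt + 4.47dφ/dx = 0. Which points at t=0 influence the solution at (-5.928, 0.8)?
A single point: x = -9.504. The characteristic through (-5.928, 0.8) is x - 4.47t = const, so x = -5.928 - 4.47·0.8 = -9.504.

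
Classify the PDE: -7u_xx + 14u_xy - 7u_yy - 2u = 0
A = -7, B = 14, C = -7. Discriminant B² - 4AC = 0. Since 0 = 0, parabolic.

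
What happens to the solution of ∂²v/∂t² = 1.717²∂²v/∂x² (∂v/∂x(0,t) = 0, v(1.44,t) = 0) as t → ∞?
v oscillates (no decay). Energy is conserved; the solution oscillates indefinitely as standing waves.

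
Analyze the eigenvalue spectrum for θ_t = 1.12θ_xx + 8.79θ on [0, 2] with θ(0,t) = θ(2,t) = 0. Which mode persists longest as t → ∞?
Eigenvalues: λₙ = 1.12n²π²/2² - 8.79.
First three modes:
  n=1: λ₁ = 1.12π²/2² - 8.79 ≈ -6.027
  n=2: λ₂ = 4.48π²/2² - 8.79 ≈ 2.264
  n=3: λ₃ = 10.08π²/2² - 8.79 ≈ 16.081
Since 1.12π²/2² ≈ 2.763 < 8.79, λ₁ < 0.
The n=1 mode grows fastest (−λₙ is largest for n=1) → dominates.
Asymptotic: θ ~ c₁ sin(πx/2) e^{6.027t} (exponential growth at rate −λ₁ ≈ 6.027).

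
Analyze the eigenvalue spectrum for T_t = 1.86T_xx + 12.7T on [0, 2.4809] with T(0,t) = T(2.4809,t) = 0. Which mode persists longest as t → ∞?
Eigenvalues: λₙ = 1.86n²π²/2.4809² - 12.7.
First three modes:
  n=1: λ₁ = 1.86π²/2.4809² - 12.7 ≈ -9.717
  n=2: λ₂ = 7.44π²/2.4809² - 12.7 ≈ -0.77
  n=3: λ₃ = 16.74π²/2.4809² - 12.7 ≈ 14.143
Since 1.86π²/2.4809² ≈ 2.983 < 12.7, λ₁ < 0.
The n=1 mode grows fastest (−λₙ is largest for n=1) → dominates.
Asymptotic: T ~ c₁ sin(πx/2.4809) e^{9.717t} (exponential growth at rate −λ₁ ≈ 9.717).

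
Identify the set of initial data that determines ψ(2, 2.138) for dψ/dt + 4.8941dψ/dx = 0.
A single point: x = -8.4635858. The characteristic through (2, 2.138) is x - 4.8941t = const, so x = 2 - 4.8941·2.138 = -8.4635858.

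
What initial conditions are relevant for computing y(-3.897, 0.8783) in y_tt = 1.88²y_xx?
Domain of dependence: [-5.548204, -2.245796]. Signals travel at speed 1.88, so data within |x - -3.897| ≤ 1.88·0.8783 = 1.651204 can reach the point.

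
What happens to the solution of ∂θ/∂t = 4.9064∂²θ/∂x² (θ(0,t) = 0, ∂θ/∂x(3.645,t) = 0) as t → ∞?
θ → 0. Heat escapes through the Dirichlet boundary.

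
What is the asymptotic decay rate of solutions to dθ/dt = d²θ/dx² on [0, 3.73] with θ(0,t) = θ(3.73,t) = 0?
Eigenvalues: λₙ = n²π²/3.73².
First three modes:
  n=1: λ₁ = π²/3.73² ≈ 0.709
  n=2: λ₂ = 4π²/3.73² ≈ 2.838 (4× faster decay)
  n=3: λ₃ = 9π²/3.73² ≈ 6.384 (9× faster decay)
As t → ∞, higher modes decay exponentially faster. The n=1 mode dominates: θ ~ c₁ sin(πx/3.73) e^{-λ₁t}.
Decay rate: λ₁ = π²/3.73² ≈ 0.709.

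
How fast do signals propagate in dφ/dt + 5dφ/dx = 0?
Speed = 5. Information travels along x - 5t = const (rightward).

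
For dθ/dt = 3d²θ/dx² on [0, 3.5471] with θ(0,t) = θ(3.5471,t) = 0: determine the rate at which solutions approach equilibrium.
Eigenvalues: λₙ = 3n²π²/3.5471².
First three modes:
  n=1: λ₁ = 3π²/3.5471² ≈ 2.353
  n=2: λ₂ = 12π²/3.5471² ≈ 9.413 (4× faster decay)
  n=3: λ₃ = 27π²/3.5471² ≈ 21.18 (9× faster decay)
As t → ∞, higher modes decay exponentially faster. The n=1 mode dominates: θ ~ c₁ sin(πx/3.5471) e^{-λ₁t}.
Decay rate: λ₁ = 3π²/3.5471² ≈ 2.353.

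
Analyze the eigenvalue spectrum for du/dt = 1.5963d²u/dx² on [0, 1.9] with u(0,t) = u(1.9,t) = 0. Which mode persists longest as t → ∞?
Eigenvalues: λₙ = 1.5963n²π²/1.9².
First three modes:
  n=1: λ₁ = 1.5963π²/1.9² ≈ 4.364
  n=2: λ₂ = 6.3852π²/1.9² ≈ 17.457 (4× faster decay)
  n=3: λ₃ = 14.3667π²/1.9² ≈ 39.278 (9× faster decay)
As t → ∞, higher modes decay exponentially faster. The n=1 mode dominates: u ~ c₁ sin(πx/1.9) e^{-λ₁t}.
Decay rate: λ₁ = 1.5963π²/1.9² ≈ 4.364.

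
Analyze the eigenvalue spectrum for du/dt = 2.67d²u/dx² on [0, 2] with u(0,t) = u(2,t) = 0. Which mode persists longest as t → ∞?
Eigenvalues: λₙ = 2.67n²π²/2².
First three modes:
  n=1: λ₁ = 2.67π²/2² ≈ 6.588
  n=2: λ₂ = 10.68π²/2² ≈ 26.352 (4× faster decay)
  n=3: λ₃ = 24.03π²/2² ≈ 59.292 (9× faster decay)
As t → ∞, higher modes decay exponentially faster. The n=1 mode dominates: u ~ c₁ sin(πx/2) e^{-λ₁t}.
Decay rate: λ₁ = 2.67π²/2² ≈ 6.588.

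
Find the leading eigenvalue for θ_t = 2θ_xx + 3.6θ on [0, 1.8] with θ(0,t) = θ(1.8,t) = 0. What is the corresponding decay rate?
Eigenvalues: λₙ = 2n²π²/1.8² - 3.6.
First three modes:
  n=1: λ₁ = 2π²/1.8² - 3.6 ≈ 2.492
  n=2: λ₂ = 8π²/1.8² - 3.6 ≈ 20.769
  n=3: λ₃ = 18π²/1.8² - 3.6 ≈ 51.231
Since 2π²/1.8² ≈ 6.092 > 3.6, all λₙ > 0.
The n=1 mode decays slowest → dominates as t → ∞.
Asymptotic: θ ~ c₁ sin(πx/1.8) e^{-λ₁t} with decay rate λ₁ ≈ 2.492.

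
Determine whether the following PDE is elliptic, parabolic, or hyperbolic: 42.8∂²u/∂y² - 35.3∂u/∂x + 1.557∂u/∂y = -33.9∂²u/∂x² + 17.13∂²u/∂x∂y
Rewriting in standard form: 33.9∂²u/∂x² - 17.13∂²u/∂x∂y + 42.8∂²u/∂y² - 35.3∂u/∂x + 1.557∂u/∂y = 0. Coefficients: A = 33.9, B = -17.13, C = 42.8. B² - 4AC = -5510.2431, which is negative, so the equation is elliptic.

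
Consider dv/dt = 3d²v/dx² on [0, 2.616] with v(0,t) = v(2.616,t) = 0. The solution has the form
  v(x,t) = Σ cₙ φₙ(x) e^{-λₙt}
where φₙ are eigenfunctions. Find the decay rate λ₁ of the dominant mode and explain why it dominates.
Eigenvalues: λₙ = 3n²π²/2.616².
First three modes:
  n=1: λ₁ = 3π²/2.616² ≈ 4.327
  n=2: λ₂ = 12π²/2.616² ≈ 17.306 (4× faster decay)
  n=3: λ₃ = 27π²/2.616² ≈ 38.939 (9× faster decay)
As t → ∞, higher modes decay exponentially faster. The n=1 mode dominates: v ~ c₁ sin(πx/2.616) e^{-λ₁t}.
Decay rate: λ₁ = 3π²/2.616² ≈ 4.327.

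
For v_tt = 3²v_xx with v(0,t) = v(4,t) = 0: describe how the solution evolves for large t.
v oscillates (no decay). Energy is conserved; the solution oscillates indefinitely as standing waves.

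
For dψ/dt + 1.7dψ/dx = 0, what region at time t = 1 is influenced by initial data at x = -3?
At x = -1.3. The characteristic carries data from (-3, 0) to (-1.3, 1).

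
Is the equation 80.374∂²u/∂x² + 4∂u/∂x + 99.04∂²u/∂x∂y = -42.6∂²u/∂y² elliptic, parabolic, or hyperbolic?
Rewriting in standard form: 80.374∂²u/∂x² + 99.04∂²u/∂x∂y + 42.6∂²u/∂y² + 4∂u/∂x = 0. Computing B² - 4AC with A = 80.374, B = 99.04, C = 42.6: discriminant = -3886.808 (negative). Answer: elliptic.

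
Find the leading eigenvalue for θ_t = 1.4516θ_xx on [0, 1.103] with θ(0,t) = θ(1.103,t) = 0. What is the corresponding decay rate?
Eigenvalues: λₙ = 1.4516n²π²/1.103².
First three modes:
  n=1: λ₁ = 1.4516π²/1.103² ≈ 11.776
  n=2: λ₂ = 5.8064π²/1.103² ≈ 47.104 (4× faster decay)
  n=3: λ₃ = 13.0644π²/1.103² ≈ 105.983 (9× faster decay)
As t → ∞, higher modes decay exponentially faster. The n=1 mode dominates: θ ~ c₁ sin(πx/1.103) e^{-λ₁t}.
Decay rate: λ₁ = 1.4516π²/1.103² ≈ 11.776.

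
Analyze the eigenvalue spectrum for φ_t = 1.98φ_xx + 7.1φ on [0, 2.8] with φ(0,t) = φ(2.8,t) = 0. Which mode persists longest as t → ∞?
Eigenvalues: λₙ = 1.98n²π²/2.8² - 7.1.
First three modes:
  n=1: λ₁ = 1.98π²/2.8² - 7.1 ≈ -4.607
  n=2: λ₂ = 7.92π²/2.8² - 7.1 ≈ 2.87
  n=3: λ₃ = 17.82π²/2.8² - 7.1 ≈ 15.333
Since 1.98π²/2.8² ≈ 2.493 < 7.1, λ₁ < 0.
The n=1 mode grows fastest (−λₙ is largest for n=1) → dominates.
Asymptotic: φ ~ c₁ sin(πx/2.8) e^{4.607t} (exponential growth at rate −λ₁ ≈ 4.607).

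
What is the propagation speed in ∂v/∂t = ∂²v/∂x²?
Infinite. The heat equation is parabolic, not hyperbolic, so disturbances propagate instantly.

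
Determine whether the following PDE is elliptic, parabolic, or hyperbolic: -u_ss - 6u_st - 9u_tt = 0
Coefficients: A = -1, B = -6, C = -9. B² - 4AC = 0, which is zero, so the equation is parabolic.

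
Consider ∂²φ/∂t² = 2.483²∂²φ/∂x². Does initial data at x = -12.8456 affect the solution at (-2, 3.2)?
No. The domain of dependence is [-9.9456, 5.9456], and -12.8456 is outside this interval.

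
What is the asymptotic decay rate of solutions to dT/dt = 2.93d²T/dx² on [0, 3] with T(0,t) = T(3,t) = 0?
Eigenvalues: λₙ = 2.93n²π²/3².
First three modes:
  n=1: λ₁ = 2.93π²/3² ≈ 3.213
  n=2: λ₂ = 11.72π²/3² ≈ 12.852 (4× faster decay)
  n=3: λ₃ = 26.37π²/3² ≈ 28.918 (9× faster decay)
As t → ∞, higher modes decay exponentially faster. The n=1 mode dominates: T ~ c₁ sin(πx/3) e^{-λ₁t}.
Decay rate: λ₁ = 2.93π²/3² ≈ 3.213.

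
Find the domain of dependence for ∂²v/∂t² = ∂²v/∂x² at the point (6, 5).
Domain of dependence: [1, 11]. Signals travel at speed 1, so data within |x - 6| ≤ 1·5 = 5 can reach the point.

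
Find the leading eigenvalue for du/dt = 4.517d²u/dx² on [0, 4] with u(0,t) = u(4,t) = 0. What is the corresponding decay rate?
Eigenvalues: λₙ = 4.517n²π²/4².
First three modes:
  n=1: λ₁ = 4.517π²/4² ≈ 2.786
  n=2: λ₂ = 18.068π²/4² ≈ 11.145 (4× faster decay)
  n=3: λ₃ = 40.653π²/4² ≈ 25.077 (9× faster decay)
As t → ∞, higher modes decay exponentially faster. The n=1 mode dominates: u ~ c₁ sin(πx/4) e^{-λ₁t}.
Decay rate: λ₁ = 4.517π²/4² ≈ 2.786.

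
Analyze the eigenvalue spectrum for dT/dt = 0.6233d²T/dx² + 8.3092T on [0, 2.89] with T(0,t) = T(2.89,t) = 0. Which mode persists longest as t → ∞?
Eigenvalues: λₙ = 0.6233n²π²/2.89² - 8.3092.
First three modes:
  n=1: λ₁ = 0.6233π²/2.89² - 8.3092 ≈ -7.573
  n=2: λ₂ = 2.4932π²/2.89² - 8.3092 ≈ -5.363
  n=3: λ₃ = 5.6097π²/2.89² - 8.3092 ≈ -1.68
Since 0.6233π²/2.89² ≈ 0.737 < 8.3092, λ₁ < 0.
The n=1 mode grows fastest (−λₙ is largest for n=1) → dominates.
Asymptotic: T ~ c₁ sin(πx/2.89) e^{7.573t} (exponential growth at rate −λ₁ ≈ 7.573).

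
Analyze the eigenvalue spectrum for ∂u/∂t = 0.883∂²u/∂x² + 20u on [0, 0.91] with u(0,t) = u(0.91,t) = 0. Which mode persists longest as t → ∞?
Eigenvalues: λₙ = 0.883n²π²/0.91² - 20.
First three modes:
  n=1: λ₁ = 0.883π²/0.91² - 20 ≈ -9.476
  n=2: λ₂ = 3.532π²/0.91² - 20 ≈ 22.096
  n=3: λ₃ = 7.947π²/0.91² - 20 ≈ 74.715
Since 0.883π²/0.91² ≈ 10.524 < 20, λ₁ < 0.
The n=1 mode grows fastest (−λₙ is largest for n=1) → dominates.
Asymptotic: u ~ c₁ sin(πx/0.91) e^{9.476t} (exponential growth at rate −λ₁ ≈ 9.476).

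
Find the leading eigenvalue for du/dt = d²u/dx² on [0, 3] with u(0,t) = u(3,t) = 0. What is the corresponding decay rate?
Eigenvalues: λₙ = n²π²/3².
First three modes:
  n=1: λ₁ = π²/3² ≈ 1.097
  n=2: λ₂ = 4π²/3² ≈ 4.386 (4× faster decay)
  n=3: λ₃ = 9π²/3² ≈ 9.87 (9× faster decay)
As t → ∞, higher modes decay exponentially faster. The n=1 mode dominates: u ~ c₁ sin(πx/3) e^{-λ₁t}.
Decay rate: λ₁ = π²/3² ≈ 1.097.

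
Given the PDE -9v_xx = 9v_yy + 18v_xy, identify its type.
Rewriting in standard form: -9v_xx - 18v_xy - 9v_yy = 0. The second-order coefficients are A = -9, B = -18, C = -9. Since B² - 4AC = 0 = 0, this is a parabolic PDE.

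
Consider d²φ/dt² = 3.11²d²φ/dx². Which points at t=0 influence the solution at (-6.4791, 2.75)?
Domain of dependence: [-15.0316, 2.0734]. Signals travel at speed 3.11, so data within |x - -6.4791| ≤ 3.11·2.75 = 8.5525 can reach the point.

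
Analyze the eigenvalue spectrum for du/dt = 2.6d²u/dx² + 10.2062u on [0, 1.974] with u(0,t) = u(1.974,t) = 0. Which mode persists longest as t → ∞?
Eigenvalues: λₙ = 2.6n²π²/1.974² - 10.2062.
First three modes:
  n=1: λ₁ = 2.6π²/1.974² - 10.2062 ≈ -3.621
  n=2: λ₂ = 10.4π²/1.974² - 10.2062 ≈ 16.135
  n=3: λ₃ = 23.4π²/1.974² - 10.2062 ≈ 49.062
Since 2.6π²/1.974² ≈ 6.585 < 10.2062, λ₁ < 0.
The n=1 mode grows fastest (−λₙ is largest for n=1) → dominates.
Asymptotic: u ~ c₁ sin(πx/1.974) e^{3.621t} (exponential growth at rate −λ₁ ≈ 3.621).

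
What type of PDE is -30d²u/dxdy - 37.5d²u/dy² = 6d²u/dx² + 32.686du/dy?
Rewriting in standard form: -6d²u/dx² - 30d²u/dxdy - 37.5d²u/dy² - 32.686du/dy = 0. With A = -6, B = -30, C = -37.5, the discriminant is 0. This is a parabolic PDE.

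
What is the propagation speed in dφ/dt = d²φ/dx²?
Infinite. The heat equation is parabolic, not hyperbolic, so disturbances propagate instantly.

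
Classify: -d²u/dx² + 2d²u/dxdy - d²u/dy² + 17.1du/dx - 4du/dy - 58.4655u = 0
Parabolic (discriminant = 0).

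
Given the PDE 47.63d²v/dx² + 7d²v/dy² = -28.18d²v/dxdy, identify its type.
Rewriting in standard form: 47.63d²v/dx² + 28.18d²v/dxdy + 7d²v/dy² = 0. The second-order coefficients are A = 47.63, B = 28.18, C = 7. Since B² - 4AC = -539.5276 < 0, this is an elliptic PDE.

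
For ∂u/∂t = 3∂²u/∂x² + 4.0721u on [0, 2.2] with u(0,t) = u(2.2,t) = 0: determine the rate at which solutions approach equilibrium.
Eigenvalues: λₙ = 3n²π²/2.2² - 4.0721.
First three modes:
  n=1: λ₁ = 3π²/2.2² - 4.0721 ≈ 2.045
  n=2: λ₂ = 12π²/2.2² - 4.0721 ≈ 20.398
  n=3: λ₃ = 27π²/2.2² - 4.0721 ≈ 50.986
Since 3π²/2.2² ≈ 6.118 > 4.0721, all λₙ > 0.
The n=1 mode decays slowest → dominates as t → ∞.
Asymptotic: u ~ c₁ sin(πx/2.2) e^{-λ₁t} with decay rate λ₁ ≈ 2.045.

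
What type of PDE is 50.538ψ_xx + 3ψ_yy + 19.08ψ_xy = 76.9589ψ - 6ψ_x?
Rewriting in standard form: 50.538ψ_xx + 19.08ψ_xy + 3ψ_yy + 6ψ_x - 76.9589ψ = 0. With A = 50.538, B = 19.08, C = 3, the discriminant is -242.4096. This is an elliptic PDE.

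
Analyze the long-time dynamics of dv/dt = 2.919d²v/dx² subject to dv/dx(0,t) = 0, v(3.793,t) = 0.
Long-time behavior: v → 0. Heat escapes through the Dirichlet boundary.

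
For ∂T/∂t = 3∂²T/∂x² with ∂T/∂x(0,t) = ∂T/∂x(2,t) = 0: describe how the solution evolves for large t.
T → constant (steady state). Heat is conserved (no flux at boundaries); solution approaches the spatial average.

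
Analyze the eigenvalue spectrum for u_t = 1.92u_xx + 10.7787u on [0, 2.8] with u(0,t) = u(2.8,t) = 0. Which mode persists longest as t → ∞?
Eigenvalues: λₙ = 1.92n²π²/2.8² - 10.7787.
First three modes:
  n=1: λ₁ = 1.92π²/2.8² - 10.7787 ≈ -8.362
  n=2: λ₂ = 7.68π²/2.8² - 10.7787 ≈ -1.111
  n=3: λ₃ = 17.28π²/2.8² - 10.7787 ≈ 10.975
Since 1.92π²/2.8² ≈ 2.417 < 10.7787, λ₁ < 0.
The n=1 mode grows fastest (−λₙ is largest for n=1) → dominates.
Asymptotic: u ~ c₁ sin(πx/2.8) e^{8.362t} (exponential growth at rate −λ₁ ≈ 8.362).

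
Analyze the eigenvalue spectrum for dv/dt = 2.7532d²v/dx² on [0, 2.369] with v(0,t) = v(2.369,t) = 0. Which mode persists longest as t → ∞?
Eigenvalues: λₙ = 2.7532n²π²/2.369².
First three modes:
  n=1: λ₁ = 2.7532π²/2.369² ≈ 4.842
  n=2: λ₂ = 11.0128π²/2.369² ≈ 19.367 (4× faster decay)
  n=3: λ₃ = 24.7788π²/2.369² ≈ 43.576 (9× faster decay)
As t → ∞, higher modes decay exponentially faster. The n=1 mode dominates: v ~ c₁ sin(πx/2.369) e^{-λ₁t}.
Decay rate: λ₁ = 2.7532π²/2.369² ≈ 4.842.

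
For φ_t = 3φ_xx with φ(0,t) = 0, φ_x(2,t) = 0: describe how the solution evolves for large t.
φ → 0. Heat escapes through the Dirichlet boundary.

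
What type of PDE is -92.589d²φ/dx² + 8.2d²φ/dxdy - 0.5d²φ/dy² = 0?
With A = -92.589, B = 8.2, C = -0.5, the discriminant is -117.938. This is an elliptic PDE.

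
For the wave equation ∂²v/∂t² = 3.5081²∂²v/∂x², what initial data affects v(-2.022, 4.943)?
Domain of dependence: [-19.3625383, 15.3185383]. Signals travel at speed 3.5081, so data within |x - -2.022| ≤ 3.5081·4.943 = 17.3405383 can reach the point.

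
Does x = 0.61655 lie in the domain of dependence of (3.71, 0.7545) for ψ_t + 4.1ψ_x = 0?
Yes. The characteristic through (3.71, 0.7545) passes through x = 0.61655.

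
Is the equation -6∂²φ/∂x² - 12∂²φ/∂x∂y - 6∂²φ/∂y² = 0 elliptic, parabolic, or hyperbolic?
Computing B² - 4AC with A = -6, B = -12, C = -6: discriminant = 0 (zero). Answer: parabolic.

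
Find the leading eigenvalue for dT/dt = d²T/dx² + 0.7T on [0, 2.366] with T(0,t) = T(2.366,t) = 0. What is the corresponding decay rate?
Eigenvalues: λₙ = n²π²/2.366² - 0.7.
First three modes:
  n=1: λ₁ = π²/2.366² - 0.7 ≈ 1.063
  n=2: λ₂ = 4π²/2.366² - 0.7 ≈ 6.352
  n=3: λ₃ = 9π²/2.366² - 0.7 ≈ 15.168
Since π²/2.366² ≈ 1.763 > 0.7, all λₙ > 0.
The n=1 mode decays slowest → dominates as t → ∞.
Asymptotic: T ~ c₁ sin(πx/2.366) e^{-λ₁t} with decay rate λ₁ ≈ 1.063.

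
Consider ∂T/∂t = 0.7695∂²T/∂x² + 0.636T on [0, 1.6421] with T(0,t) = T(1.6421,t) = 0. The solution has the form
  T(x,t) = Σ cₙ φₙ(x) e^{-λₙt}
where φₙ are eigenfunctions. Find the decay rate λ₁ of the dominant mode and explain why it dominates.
Eigenvalues: λₙ = 0.7695n²π²/1.6421² - 0.636.
First three modes:
  n=1: λ₁ = 0.7695π²/1.6421² - 0.636 ≈ 2.18
  n=2: λ₂ = 3.078π²/1.6421² - 0.636 ≈ 10.63
  n=3: λ₃ = 6.9255π²/1.6421² - 0.636 ≈ 24.712
Since 0.7695π²/1.6421² ≈ 2.816 > 0.636, all λₙ > 0.
The n=1 mode decays slowest → dominates as t → ∞.
Asymptotic: T ~ c₁ sin(πx/1.6421) e^{-λ₁t} with decay rate λ₁ ≈ 2.18.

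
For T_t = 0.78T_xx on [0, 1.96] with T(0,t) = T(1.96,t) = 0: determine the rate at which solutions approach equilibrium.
Eigenvalues: λₙ = 0.78n²π²/1.96².
First three modes:
  n=1: λ₁ = 0.78π²/1.96² ≈ 2.004
  n=2: λ₂ = 3.12π²/1.96² ≈ 8.016 (4× faster decay)
  n=3: λ₃ = 7.02π²/1.96² ≈ 18.035 (9× faster decay)
As t → ∞, higher modes decay exponentially faster. The n=1 mode dominates: T ~ c₁ sin(πx/1.96) e^{-λ₁t}.
Decay rate: λ₁ = 0.78π²/1.96² ≈ 2.004.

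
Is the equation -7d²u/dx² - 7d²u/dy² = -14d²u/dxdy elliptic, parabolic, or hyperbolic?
Rewriting in standard form: -7d²u/dx² + 14d²u/dxdy - 7d²u/dy² = 0. Computing B² - 4AC with A = -7, B = 14, C = -7: discriminant = 0 (zero). Answer: parabolic.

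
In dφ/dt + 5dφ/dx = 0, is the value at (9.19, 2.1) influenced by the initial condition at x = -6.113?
No. Only data at x = -1.31 affects (9.19, 2.1). Advection has one-way propagation along characteristics.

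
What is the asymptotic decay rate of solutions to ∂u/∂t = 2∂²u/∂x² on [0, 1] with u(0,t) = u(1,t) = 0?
Eigenvalues: λₙ = 2n²π².
First three modes:
  n=1: λ₁ = 2π² ≈ 19.739
  n=2: λ₂ = 8π² ≈ 78.957 (4× faster decay)
  n=3: λ₃ = 18π² ≈ 177.653 (9× faster decay)
As t → ∞, higher modes decay exponentially faster. The n=1 mode dominates: u ~ c₁ sin(πx) e^{-λ₁t}.
Decay rate: λ₁ = 2π² ≈ 19.739.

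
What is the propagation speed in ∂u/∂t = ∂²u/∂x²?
Infinite. The heat equation is parabolic, not hyperbolic, so disturbances propagate instantly.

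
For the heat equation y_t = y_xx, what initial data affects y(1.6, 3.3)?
The entire real line. The heat equation has infinite propagation speed: any initial disturbance instantly affects all points (though exponentially small far away).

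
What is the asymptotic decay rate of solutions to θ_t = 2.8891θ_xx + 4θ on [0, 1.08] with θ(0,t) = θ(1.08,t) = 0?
Eigenvalues: λₙ = 2.8891n²π²/1.08² - 4.
First three modes:
  n=1: λ₁ = 2.8891π²/1.08² - 4 ≈ 20.446
  n=2: λ₂ = 11.5564π²/1.08² - 4 ≈ 93.786
  n=3: λ₃ = 26.0019π²/1.08² - 4 ≈ 216.018
Since 2.8891π²/1.08² ≈ 24.446 > 4, all λₙ > 0.
The n=1 mode decays slowest → dominates as t → ∞.
Asymptotic: θ ~ c₁ sin(πx/1.08) e^{-λ₁t} with decay rate λ₁ ≈ 20.446.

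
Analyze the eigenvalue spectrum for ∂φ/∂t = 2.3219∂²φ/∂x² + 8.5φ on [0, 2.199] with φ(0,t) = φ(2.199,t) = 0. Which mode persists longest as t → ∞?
Eigenvalues: λₙ = 2.3219n²π²/2.199² - 8.5.
First three modes:
  n=1: λ₁ = 2.3219π²/2.199² - 8.5 ≈ -3.761
  n=2: λ₂ = 9.2876π²/2.199² - 8.5 ≈ 10.456
  n=3: λ₃ = 20.8971π²/2.199² - 8.5 ≈ 34.152
Since 2.3219π²/2.199² ≈ 4.739 < 8.5, λ₁ < 0.
The n=1 mode grows fastest (−λₙ is largest for n=1) → dominates.
Asymptotic: φ ~ c₁ sin(πx/2.199) e^{3.761t} (exponential growth at rate −λ₁ ≈ 3.761).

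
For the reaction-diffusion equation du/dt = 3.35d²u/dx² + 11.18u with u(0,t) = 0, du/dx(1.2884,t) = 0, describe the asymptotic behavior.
u grows unboundedly. Reaction dominates diffusion (r=11.18 > κπ²/(4L²)≈4.98); solution grows exponentially.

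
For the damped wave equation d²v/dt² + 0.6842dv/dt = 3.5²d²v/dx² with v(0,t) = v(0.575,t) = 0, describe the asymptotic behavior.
v → 0. Damping (γ=0.6842) dissipates energy; oscillations decay exponentially.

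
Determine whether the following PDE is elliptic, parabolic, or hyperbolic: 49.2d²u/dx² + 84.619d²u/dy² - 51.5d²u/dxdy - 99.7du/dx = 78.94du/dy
Rewriting in standard form: 49.2d²u/dx² - 51.5d²u/dxdy + 84.619d²u/dy² - 99.7du/dx - 78.94du/dy = 0. Coefficients: A = 49.2, B = -51.5, C = 84.619. B² - 4AC = -14000.7692, which is negative, so the equation is elliptic.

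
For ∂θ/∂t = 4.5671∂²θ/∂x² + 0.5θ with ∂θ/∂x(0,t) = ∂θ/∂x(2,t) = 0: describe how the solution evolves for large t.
θ grows unboundedly. With Neumann BCs the constant mode has diffusion eigenvalue 0, so any r > 0 makes it grow like e^(0.5t); solution grows exponentially.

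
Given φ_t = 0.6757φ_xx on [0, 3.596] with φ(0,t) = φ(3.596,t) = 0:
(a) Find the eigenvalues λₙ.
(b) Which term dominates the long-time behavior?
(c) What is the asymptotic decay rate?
Eigenvalues: λₙ = 0.6757n²π²/3.596².
First three modes:
  n=1: λ₁ = 0.6757π²/3.596² ≈ 0.516
  n=2: λ₂ = 2.7028π²/3.596² ≈ 2.063 (4× faster decay)
  n=3: λ₃ = 6.0813π²/3.596² ≈ 4.641 (9× faster decay)
As t → ∞, higher modes decay exponentially faster. The n=1 mode dominates: φ ~ c₁ sin(πx/3.596) e^{-λ₁t}.
Decay rate: λ₁ = 0.6757π²/3.596² ≈ 0.516.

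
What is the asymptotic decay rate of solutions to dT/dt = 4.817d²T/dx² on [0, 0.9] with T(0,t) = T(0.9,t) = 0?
Eigenvalues: λₙ = 4.817n²π²/0.9².
First three modes:
  n=1: λ₁ = 4.817π²/0.9² ≈ 58.694
  n=2: λ₂ = 19.268π²/0.9² ≈ 234.775 (4× faster decay)
  n=3: λ₃ = 43.353π²/0.9² ≈ 528.243 (9× faster decay)
As t → ∞, higher modes decay exponentially faster. The n=1 mode dominates: T ~ c₁ sin(πx/0.9) e^{-λ₁t}.
Decay rate: λ₁ = 4.817π²/0.9² ≈ 58.694.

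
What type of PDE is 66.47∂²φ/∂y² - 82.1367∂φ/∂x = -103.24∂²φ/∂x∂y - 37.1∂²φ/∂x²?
Rewriting in standard form: 37.1∂²φ/∂x² + 103.24∂²φ/∂x∂y + 66.47∂²φ/∂y² - 82.1367∂φ/∂x = 0. With A = 37.1, B = 103.24, C = 66.47, the discriminant is 794.3496. This is a hyperbolic PDE.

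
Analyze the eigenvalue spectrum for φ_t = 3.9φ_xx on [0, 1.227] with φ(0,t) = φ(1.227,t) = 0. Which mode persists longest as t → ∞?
Eigenvalues: λₙ = 3.9n²π²/1.227².
First three modes:
  n=1: λ₁ = 3.9π²/1.227² ≈ 25.567
  n=2: λ₂ = 15.6π²/1.227² ≈ 102.267 (4× faster decay)
  n=3: λ₃ = 35.1π²/1.227² ≈ 230.101 (9× faster decay)
As t → ∞, higher modes decay exponentially faster. The n=1 mode dominates: φ ~ c₁ sin(πx/1.227) e^{-λ₁t}.
Decay rate: λ₁ = 3.9π²/1.227² ≈ 25.567.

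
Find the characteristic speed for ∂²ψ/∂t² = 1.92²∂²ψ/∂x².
Speed = 1.92. Information travels along characteristics x = x₀ ± 1.92t.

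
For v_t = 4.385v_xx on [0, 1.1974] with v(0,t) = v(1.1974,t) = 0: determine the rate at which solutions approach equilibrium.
Eigenvalues: λₙ = 4.385n²π²/1.1974².
First three modes:
  n=1: λ₁ = 4.385π²/1.1974² ≈ 30.185
  n=2: λ₂ = 17.54π²/1.1974² ≈ 120.74 (4× faster decay)
  n=3: λ₃ = 39.465π²/1.1974² ≈ 271.665 (9× faster decay)
As t → ∞, higher modes decay exponentially faster. The n=1 mode dominates: v ~ c₁ sin(πx/1.1974) e^{-λ₁t}.
Decay rate: λ₁ = 4.385π²/1.1974² ≈ 30.185.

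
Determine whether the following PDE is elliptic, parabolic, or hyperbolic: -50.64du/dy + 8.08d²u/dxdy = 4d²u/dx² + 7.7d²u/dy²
Rewriting in standard form: -4d²u/dx² + 8.08d²u/dxdy - 7.7d²u/dy² - 50.64du/dy = 0. Coefficients: A = -4, B = 8.08, C = -7.7. B² - 4AC = -57.9136, which is negative, so the equation is elliptic.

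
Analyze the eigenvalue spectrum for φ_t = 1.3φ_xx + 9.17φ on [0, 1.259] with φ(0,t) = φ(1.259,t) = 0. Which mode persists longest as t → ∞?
Eigenvalues: λₙ = 1.3n²π²/1.259² - 9.17.
First three modes:
  n=1: λ₁ = 1.3π²/1.259² - 9.17 ≈ -1.075
  n=2: λ₂ = 5.2π²/1.259² - 9.17 ≈ 23.208
  n=3: λ₃ = 11.7π²/1.259² - 9.17 ≈ 63.681
Since 1.3π²/1.259² ≈ 8.095 < 9.17, λ₁ < 0.
The n=1 mode grows fastest (−λₙ is largest for n=1) → dominates.
Asymptotic: φ ~ c₁ sin(πx/1.259) e^{1.075t} (exponential growth at rate −λ₁ ≈ 1.075).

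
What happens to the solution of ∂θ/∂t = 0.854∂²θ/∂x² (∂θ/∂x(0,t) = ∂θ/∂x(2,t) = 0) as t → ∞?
θ → constant (steady state). Heat is conserved (no flux at boundaries); solution approaches the spatial average.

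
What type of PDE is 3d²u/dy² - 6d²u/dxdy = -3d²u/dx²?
Rewriting in standard form: 3d²u/dx² - 6d²u/dxdy + 3d²u/dy² = 0. With A = 3, B = -6, C = 3, the discriminant is 0. This is a parabolic PDE.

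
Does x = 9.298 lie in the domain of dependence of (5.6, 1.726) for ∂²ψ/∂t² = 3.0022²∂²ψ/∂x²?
Yes. The domain of dependence is [0.4182028, 10.7817972], and 9.298 ∈ [0.4182028, 10.7817972].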